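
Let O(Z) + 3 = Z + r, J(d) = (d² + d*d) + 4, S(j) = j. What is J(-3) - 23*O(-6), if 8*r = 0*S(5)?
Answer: 229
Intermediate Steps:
J(d) = 4 + 2*d² (J(d) = (d² + d²) + 4 = 2*d² + 4 = 4 + 2*d²)
r = 0 (r = (0*5)/8 = (⅛)*0 = 0)
O(Z) = -3 + Z (O(Z) = -3 + (Z + 0) = -3 + Z)
J(-3) - 23*O(-6) = (4 + 2*(-3)²) - 23*(-3 - 6) = (4 + 2*9) - 23*(-9) = (4 + 18) + 207 = 22 + 207 = 229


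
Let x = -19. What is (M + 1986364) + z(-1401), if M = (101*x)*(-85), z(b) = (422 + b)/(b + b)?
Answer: 6022841137/2802 ≈ 2.1495e+6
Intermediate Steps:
z(b) = (422 + b)/(2*b) (z(b) = (422 + b)/((2*b)) = (422 + b)*(1/(2*b)) = (422 + b)/(2*b))
M = 163115 (M = (101*(-19))*(-85) = -1919*(-85) = 163115)
(M + 1986364) + z(-1401) = (163115 + 1986364) + (½)*(422 - 1401)/(-1401) = 2149479 + (½)*(-1/1401)*(-979) = 2149479 + 979/2802 = 6022841137/2802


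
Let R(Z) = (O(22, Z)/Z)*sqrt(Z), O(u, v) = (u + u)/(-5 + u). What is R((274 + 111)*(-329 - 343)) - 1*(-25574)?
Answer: 25574 - I*sqrt(330)/3570 ≈ 25574.0 - 0.0050885*I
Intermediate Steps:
O(u, v) = 2*u/(-5 + u) (O(u, v) = (2*u)/(-5 + u) = 2*u/(-5 + u))
R(Z) = 44/(17*sqrt(Z)) (R(Z) = ((2*22/(-5 + 22))/Z)*sqrt(Z) = ((2*22/17)/Z)*sqrt(Z) = ((2*22*(1/17))/Z)*sqrt(Z) = (44/(17*Z))*sqrt(Z) = 44/(17*sqrt(Z)))
R((274 + 111)*(-329 - 343)) - 1*(-25574) = 44/(17*sqrt((274 + 111)*(-329 - 343))) - 1*(-25574) = 44/(17*sqrt(385*(-672))) + 25574 = 44/(17*sqrt(-258720)) + 25574 = 44*(-I*sqrt(330)/9240)/17 + 25574 = -I*sqrt(330)/3570 + 25574 = 25574 - I*sqrt(330)/3570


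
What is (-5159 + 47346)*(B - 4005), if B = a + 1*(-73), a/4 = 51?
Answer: -163432438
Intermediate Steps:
a = 204 (a = 4*51 = 204)
B = 131 (B = 204 + 1*(-73) = 204 - 73 = 131)
(-5159 + 47346)*(B - 4005) = (-5159 + 47346)*(131 - 4005) = 42187*(-3874) = -163432438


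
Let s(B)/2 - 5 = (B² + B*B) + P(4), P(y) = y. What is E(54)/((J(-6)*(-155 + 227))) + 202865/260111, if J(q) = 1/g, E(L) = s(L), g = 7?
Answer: 1182495733/1040444 ≈ 1136.5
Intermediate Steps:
s(B) = 18 + 4*B² (s(B) = 10 + 2*((B² + B*B) + 4) = 10 + 2*((B² + B²) + 4) = 10 + 2*(2*B² + 4) = 10 + 2*(4 + 2*B²) = 10 + (8 + 4*B²) = 18 + 4*B²)
E(L) = 18 + 4*L²
J(q) = ⅐ (J(q) = 1/7 = ⅐)
E(54)/((J(-6)*(-155 + 227))) + 202865/260111 = (18 + 4*54²)/(((-155 + 227)/7)) + 202865/260111 = (18 + 4*2916)/(((⅐)*72)) + 202865*(1/260111) = (18 + 11664)/(72/7) + 202865/260111 = 11682*(7/72) + 202865/260111 = 4543/4 + 202865/260111 = 1182495733/1040444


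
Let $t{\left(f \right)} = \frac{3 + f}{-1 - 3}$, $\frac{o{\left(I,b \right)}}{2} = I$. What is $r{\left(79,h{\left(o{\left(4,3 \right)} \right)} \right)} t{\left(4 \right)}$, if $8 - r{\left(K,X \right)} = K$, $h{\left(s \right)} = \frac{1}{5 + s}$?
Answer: $\frac{497}{4} \approx 124.25$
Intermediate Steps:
$o{\left(I,b \right)} = 2 I$
$t{\left(f \right)} = - \frac{3}{4} - \frac{f}{4}$ ($t{\left(f \right)} = \frac{3 + f}{-4} = \left(3 + f\right) \left(- \frac{1}{4}\right) = - \frac{3}{4} - \frac{f}{4}$)
$r{\left(K,X \right)} = 8 - K$
$r{\left(79,h{\left(o{\left(4,3 \right)} \right)} \right)} t{\left(4 \right)} = \left(8 - 79\right) \left(- \frac{3}{4} - 1\right) = \left(-71\right) \left(- \frac{7}{4}\right) = \frac{497}{4}$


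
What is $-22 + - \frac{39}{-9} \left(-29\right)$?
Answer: $- \frac{443}{3} \approx -147.67$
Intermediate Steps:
$-22 + - \frac{39}{-9} \left(-29\right) = -22 + \left(-39\right) \left(- \frac{1}{9}\right) \left(-29\right) = -22 + \frac{13}{3} \left(-29\right) = -22 - \frac{377}{3} = - \frac{443}{3}$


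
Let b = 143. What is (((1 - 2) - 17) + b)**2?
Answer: 15625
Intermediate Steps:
(((1 - 2) - 17) + b)**2 = (((1 - 2) - 17) + 143)**2 = ((-1 - 17) + 143)**2 = (-18 + 143)**2 = 125**2 = 15625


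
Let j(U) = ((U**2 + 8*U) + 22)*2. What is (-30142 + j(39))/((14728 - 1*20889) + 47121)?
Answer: -413/640 ≈ -0.64531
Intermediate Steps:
j(U) = 44 + 2*U**2 + 16*U (j(U) = (22 + U**2 + 8*U)*2 = 44 + 2*U**2 + 16*U)
(-30142 + j(39))/((14728 - 1*20889) + 47121) = (-30142 + (44 + 2*39**2 + 16*39))/((14728 - 1*20889) + 47121) = (-30142 + (44 + 2*1521 + 624))/((14728 - 20889) + 47121) = (-30142 + (44 + 3042 + 624))/(-6161 + 47121) = (-30142 + 3710)/40960 = -26432*1/40960 = -413/640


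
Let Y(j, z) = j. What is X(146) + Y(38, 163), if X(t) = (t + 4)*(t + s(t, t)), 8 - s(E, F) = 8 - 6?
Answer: 22838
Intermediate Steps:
s(E, F) = 6 (s(E, F) = 8 - (8 - 6) = 8 - 1*2 = 8 - 2 = 6)
X(t) = (4 + t)*(6 + t) (X(t) = (t + 4)*(t + 6) = (4 + t)*(6 + t))
X(146) + Y(38, 163) = (24 + 146² + 10*146) + 38 = (24 + 21316 + 1460) + 38 = 22800 + 38 = 22838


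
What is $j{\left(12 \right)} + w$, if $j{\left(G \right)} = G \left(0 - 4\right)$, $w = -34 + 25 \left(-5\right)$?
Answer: $-207$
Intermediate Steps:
$w = -159$ ($w = -34 - 125 = -159$)
$j{\left(G \right)} = - 4 G$ ($j{\left(G \right)} = G \left(-4\right) = - 4 G$)
$j{\left(12 \right)} + w = \left(-4\right) 12 - 159 = -48 - 159 = -207$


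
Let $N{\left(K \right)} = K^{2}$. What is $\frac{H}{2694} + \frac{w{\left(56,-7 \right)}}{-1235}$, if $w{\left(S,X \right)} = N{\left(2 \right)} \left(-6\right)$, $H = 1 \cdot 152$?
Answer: $\frac{126188}{1663545} \approx 0.075855$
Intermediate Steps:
$H = 152$
$w{\left(S,X \right)} = -24$ ($w{\left(S,X \right)} = 2^{2} \left(-6\right) = 4 \left(-6\right) = -24$)
$\frac{H}{2694} + \frac{w{\left(56,-7 \right)}}{-1235} = \frac{152}{2694} - \frac{24}{-1235} = 152 \cdot \frac{1}{2694} - - \frac{24}{1235} = \frac{76}{1347} + \frac{24}{1235} = \frac{126188}{1663545}$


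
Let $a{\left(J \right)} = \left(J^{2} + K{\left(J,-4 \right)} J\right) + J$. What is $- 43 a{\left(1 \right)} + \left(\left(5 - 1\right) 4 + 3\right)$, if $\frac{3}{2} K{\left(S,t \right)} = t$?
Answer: $\frac{143}{3} \approx 47.667$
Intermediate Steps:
$K{\left(S,t \right)} = \frac{2 t}{3}$
$a{\left(J \right)} = J^{2} - \frac{5 J}{3}$ ($a{\left(J \right)} = \left(J^{2} + \frac{2}{3} \left(-4\right) J\right) + J = \left(J^{2} - \frac{8 J}{3}\right) + J = J^{2} - \frac{5 J}{3}$)
$- 43 a{\left(1 \right)} + \left(\left(5 - 1\right) 4 + 3\right) = - 43 \cdot \frac{1}{3} \cdot 1 \left(-5 + 3 \cdot 1\right) + \left(\left(5 - 1\right) 4 + 3\right) = - 43 \cdot \frac{1}{3} \cdot 1 \left(-5 + 3\right) + \left(4 \cdot 4 + 3\right) = - 43 \cdot \frac{1}{3} \cdot 1 \left(-2\right) + \left(16 + 3\right) = \left(-43\right) \left(- \frac{2}{3}\right) + 19 = \frac{86}{3} + 19 = \frac{143}{3}$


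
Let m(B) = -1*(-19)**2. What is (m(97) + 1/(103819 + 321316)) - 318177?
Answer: -135421652629/425135 ≈ -3.1854e+5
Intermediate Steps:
m(B) = -361 (m(B) = -1*361 = -361)
(m(97) + 1/(103819 + 321316)) - 318177 = (-361 + 1/(103819 + 321316)) - 318177 = (-361 + 1/425135) - 318177 = -153473734/425135 - 318177 = -135421652629/425135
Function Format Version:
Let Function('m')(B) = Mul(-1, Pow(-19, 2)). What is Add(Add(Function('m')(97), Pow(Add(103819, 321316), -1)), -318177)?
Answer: Rational(-135421652629, 425135) ≈ -3.1854e+5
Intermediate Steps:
Function('m')(B) = -361 (Function('m')(B) = Mul(-1, 361) = -361)
Add(Add(Function('m')(97), Pow(Add(103819, 321316), -1)), -318177) = Add(Add(-361, Pow(Add(103819, 321316), -1)), -318177) = Add(Add(-361, Pow(425135, -1)), -318177) = Add(Add(-361, Rational(1, 425135)), -318177) = Add(Rational(-153473734, 425135), -318177) = Rational(-135421652629, 425135)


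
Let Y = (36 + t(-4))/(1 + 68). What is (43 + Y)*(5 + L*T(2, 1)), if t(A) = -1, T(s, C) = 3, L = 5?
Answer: 60040/69 ≈ 870.14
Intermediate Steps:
Y = 35/69 (Y = (36 - 1)/(1 + 68) = 35/69 ≈ 0.50725)
(43 + Y)*(5 + L*T(2, 1)) = (43 + 35/69)*(5 + 5*3) = 3002*(5 + 15)/69 = (3002/69)*20 = 60040/69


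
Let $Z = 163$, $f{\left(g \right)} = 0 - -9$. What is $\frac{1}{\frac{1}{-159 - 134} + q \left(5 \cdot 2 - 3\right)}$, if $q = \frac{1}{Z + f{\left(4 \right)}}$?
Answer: $\frac{50396}{1879} \approx 26.821$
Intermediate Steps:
$f{\left(g \right)} = 9$ ($f{\left(g \right)} = 0 + 9 = 9$)
$q = \frac{1}{172}$ ($q = \frac{1}{163 + 9} = \frac{1}{172} \approx 0.005814$)
$\frac{1}{\frac{1}{-159 - 134} + q \left(5 \cdot 2 - 3\right)} = \frac{1}{\frac{1}{-159 - 134} + \frac{5 \cdot 2 - 3}{172}} = \frac{1}{\frac{1}{-293} + \frac{10 - 3}{172}} = \frac{1}{- \frac{1}{293} + \frac{1}{172} \cdot 7} = \frac{1}{- \frac{1}{293} + \frac{7}{172}} = \frac{1}{\frac{1879}{50396}} = \frac{50396}{1879}$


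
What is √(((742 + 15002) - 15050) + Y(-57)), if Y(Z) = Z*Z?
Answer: √3943 ≈ 62.793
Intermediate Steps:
Y(Z) = Z²
√(((742 + 15002) - 15050) + Y(-57)) = √(((742 + 15002) - 15050) + (-57)²) = √((15744 - 15050) + 3249) = √(694 + 3249) = √3943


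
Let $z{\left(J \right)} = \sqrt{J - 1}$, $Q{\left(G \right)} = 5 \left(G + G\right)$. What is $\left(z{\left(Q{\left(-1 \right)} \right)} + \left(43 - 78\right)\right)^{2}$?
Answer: $\left(35 - i \sqrt{11}\right)^{2} \approx 1214.0 - 232.16 i$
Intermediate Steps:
$Q{\left(G \right)} = 10 G$ ($Q{\left(G \right)} = 5 \cdot 2 G = 10 G$)
$z{\left(J \right)} = \sqrt{-1 + J}$
$\left(z{\left(Q{\left(-1 \right)} \right)} + \left(43 - 78\right)\right)^{2} = \left(\sqrt{-1 + 10 \left(-1\right)} + \left(43 - 78\right)\right)^{2} = \left(\sqrt{-1 - 10} + \left(43 - 78\right)\right)^{2} = \left(\sqrt{-11} - 35\right)^{2} = \left(i \sqrt{11} - 35\right)^{2} = \left(-35 + i \sqrt{11}\right)^{2}$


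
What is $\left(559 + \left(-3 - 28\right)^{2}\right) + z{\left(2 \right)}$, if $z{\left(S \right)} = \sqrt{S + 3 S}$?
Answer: $1520 + 2 \sqrt{2} \approx 1522.8$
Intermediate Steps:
$z{\left(S \right)} = 2 \sqrt{S}$ ($z{\left(S \right)} = \sqrt{4 S} = 2 \sqrt{S}$)
$\left(559 + \left(-3 - 28\right)^{2}\right) + z{\left(2 \right)} = \left(559 + \left(-3 - 28\right)^{2}\right) + 2 \sqrt{2} = \left(559 + \left(-31\right)^{2}\right) + 2 \sqrt{2} = \left(559 + 961\right) + 2 \sqrt{2} = 1520 + 2 \sqrt{2}$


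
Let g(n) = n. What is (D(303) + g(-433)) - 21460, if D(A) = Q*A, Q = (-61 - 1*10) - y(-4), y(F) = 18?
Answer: -48860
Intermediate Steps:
Q = -89 (Q = (-61 - 1*10) - 1*18 = (-61 - 10) - 18 = -71 - 18 = -89)
D(A) = -89*A
(D(303) + g(-433)) - 21460 = (-89*303 - 433) - 21460 = (-26967 - 433) - 21460 = -27400 - 21460 = -48860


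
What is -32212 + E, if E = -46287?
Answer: -78499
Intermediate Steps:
-32212 + E = -32212 - 46287 = -78499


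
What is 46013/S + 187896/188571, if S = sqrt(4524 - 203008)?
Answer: 62632/62857 - 4183*I*sqrt(49621)/9022 ≈ 0.99642 - 103.28*I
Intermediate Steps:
S = 2*I*sqrt(49621) (S = sqrt(-198484) = 2*I*sqrt(49621) ≈ 445.52*I)
46013/S + 187896/188571 = 46013/((2*I*sqrt(49621))) + 187896/188571 = 46013*(-I*sqrt(49621)/99242) + 187896*(1/188571) = -4183*I*sqrt(49621)/9022 + 62632/62857 = 62632/62857 - 4183*I*sqrt(49621)/9022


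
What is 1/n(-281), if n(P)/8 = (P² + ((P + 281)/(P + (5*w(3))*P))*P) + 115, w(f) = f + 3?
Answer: 1/632608 ≈ 1.5808e-6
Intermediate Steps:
w(f) = 3 + f
n(P) = 30768/31 + 8*P² + 8*P/31 (n(P) = 8*((P² + ((P + 281)/(P + (5*(3 + 3))*P))*P) + 115) = 8*((P² + ((281 + P)/(P + (5*6)*P))*P) + 115) = 8*((P² + ((281 + P)/(P + 30*P))*P) + 115) = 8*((P² + ((281 + P)/((31*P)))*P) + 115) = 8*((P² + ((281 + P)*(1/(31*P)))*P) + 115) = 8*((P² + ((281 + P)/(31*P))*P) + 115) = 8*((P² + (281/31 + P/31)) + 115) = 8*((281/31 + P² + P/31) + 115) = 8*(3846/31 + P² + P/31) = 30768/31 + 8*P² + 8*P/31)
1/n(-281) = 1/(30768/31 + 8*(-281)² + (8/31)*(-281)) = 1/(30768/31 + 8*78961 - 2248/31) = 1/(30768/31 + 631688 - 2248/31) = 1/632608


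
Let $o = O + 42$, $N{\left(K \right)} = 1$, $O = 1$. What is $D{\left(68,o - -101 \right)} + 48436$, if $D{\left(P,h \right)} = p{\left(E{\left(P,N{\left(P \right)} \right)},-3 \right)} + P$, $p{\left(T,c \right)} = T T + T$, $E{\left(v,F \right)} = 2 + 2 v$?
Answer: $67686$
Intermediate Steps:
$o = 43$ ($o = 1 + 42 = 43$)
$p{\left(T,c \right)} = T + T^{2}$ ($p{\left(T,c \right)} = T^{2} + T = T + T^{2}$)
$D{\left(P,h \right)} = P + \left(2 + 2 P\right) \left(3 + 2 P\right)$ ($D{\left(P,h \right)} = \left(2 + 2 P\right) \left(1 + \left(2 + 2 P\right)\right) + P = \left(2 + 2 P\right) \left(3 + 2 P\right) + P = P + \left(2 + 2 P\right) \left(3 + 2 P\right)$)
$D{\left(68,o - -101 \right)} + 48436 = \left(6 + 4 \cdot 68^{2} + 11 \cdot 68\right) + 48436 = \left(6 + 4 \cdot 4624 + 748\right) + 48436 = \left(6 + 18496 + 748\right) + 48436 = 19250 + 48436 = 67686$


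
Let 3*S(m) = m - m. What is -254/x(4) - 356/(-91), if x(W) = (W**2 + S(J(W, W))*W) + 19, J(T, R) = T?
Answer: -1522/455 ≈ -3.3451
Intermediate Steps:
S(m) = 0 (S(m) = (m - m)/3 = (1/3)*0 = 0)
x(W) = 19 + W**2 (x(W) = (W**2 + 0*W) + 19 = (W**2 + 0) + 19 = W**2 + 19 = 19 + W**2)
-254/x(4) - 356/(-91) = -254/(19 + 4**2) - 356/(-91) = -254/(19 + 16) - 356*(-1/91) = -254/35 + 356/91 = -1522/455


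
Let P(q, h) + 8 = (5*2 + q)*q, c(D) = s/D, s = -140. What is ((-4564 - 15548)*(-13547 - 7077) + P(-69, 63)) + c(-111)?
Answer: 46042128701/111 ≈ 4.1479e+8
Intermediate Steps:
c(D) = -140/D
P(q, h) = -8 + q*(10 + q) (P(q, h) = -8 + (5*2 + q)*q = -8 + (10 + q)*q = -8 + q*(10 + q))
((-4564 - 15548)*(-13547 - 7077) + P(-69, 63)) + c(-111) = ((-4564 - 15548)*(-13547 - 7077) + (-8 + (-69)² + 10*(-69))) - 140/(-111) = (-20112*(-20624) + (-8 + 4761 - 690)) - 140*(-1/111) = (414789888 + 4063) + 140/111 = 414793951 + 140/111 = 46042128701/111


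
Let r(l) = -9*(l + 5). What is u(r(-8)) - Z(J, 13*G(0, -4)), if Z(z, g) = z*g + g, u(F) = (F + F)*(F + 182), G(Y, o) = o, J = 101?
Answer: 16590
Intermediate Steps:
r(l) = -45 - 9*l (r(l) = -9*(5 + l) = -45 - 9*l)
u(F) = 2*F*(182 + F) (u(F) = (2*F)*(182 + F) = 2*F*(182 + F))
Z(z, g) = g + g*z (Z(z, g) = g*z + g = g + g*z)
u(r(-8)) - Z(J, 13*G(0, -4)) = 2*(-45 - 9*(-8))*(182 + (-45 - 9*(-8))) - 13*(-4)*(1 + 101) = 2*(-45 + 72)*(182 + (-45 + 72)) - (-52)*102 = 2*27*(182 + 27) - 1*(-5304) = 2*27*209 + 5304 = 11286 + 5304 = 16590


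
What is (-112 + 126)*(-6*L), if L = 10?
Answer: -840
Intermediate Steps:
(-112 + 126)*(-6*L) = (-112 + 126)*(-6*10) = 14*(-60) = -840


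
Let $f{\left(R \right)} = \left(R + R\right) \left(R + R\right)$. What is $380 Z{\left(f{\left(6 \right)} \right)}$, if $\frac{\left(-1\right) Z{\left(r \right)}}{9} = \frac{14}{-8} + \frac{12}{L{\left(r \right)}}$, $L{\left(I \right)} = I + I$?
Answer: $\frac{11685}{2} \approx 5842.5$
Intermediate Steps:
$L{\left(I \right)} = 2 I$
$f{\left(R \right)} = 4 R^{2}$ ($f{\left(R \right)} = 2 R 2 R = 4 R^{2}$)
$Z{\left(r \right)} = \frac{63}{4} - \frac{54}{r}$ ($Z{\left(r \right)} = - 9 \left(\frac{14}{-8} + \frac{12}{2 r}\right) = - 9 \left(14 \left(- \frac{1}{8}\right) + 12 \frac{1}{2 r}\right) = - 9 \left(- \frac{7}{4} + \frac{6}{r}\right) = \frac{63}{4} - \frac{54}{r}$)
$380 Z{\left(f{\left(6 \right)} \right)} = 380 \left(\frac{63}{4} - \frac{54}{4 \cdot 6^{2}}\right) = 380 \left(\frac{63}{4} - \frac{54}{4 \cdot 36}\right) = 380 \left(\frac{63}{4} - \frac{54}{144}\right) = 380 \left(\frac{63}{4} - \frac{3}{8}\right) = 380 \cdot \frac{123}{8} = \frac{11685}{2}$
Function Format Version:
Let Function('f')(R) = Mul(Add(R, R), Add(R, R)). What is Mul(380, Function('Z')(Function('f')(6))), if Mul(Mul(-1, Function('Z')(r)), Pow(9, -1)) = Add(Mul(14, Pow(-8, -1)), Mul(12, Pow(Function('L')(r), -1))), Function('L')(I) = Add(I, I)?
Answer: Rational(11685, 2) ≈ 5842.5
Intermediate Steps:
Function('L')(I) = Mul(2, I)
Function('f')(R) = Mul(4, Pow(R, 2)) (Function('f')(R) = Mul(Mul(2, R), Mul(2, R)) = Mul(4, Pow(R, 2)))
Function('Z')(r) = Add(Rational(63, 4), Mul(-54, Pow(r, -1))) (Function('Z')(r) = Mul(-9, Add(Mul(14, Pow(-8, -1)), Mul(12, Pow(Mul(2, r), -1)))) = Mul(-9, Add(Mul(14, Rational(-1, 8)), Mul(12, Mul(Rational(1, 2), Pow(r, -1))))) = Mul(-9, Add(Rational(-7, 4), Mul(6, Pow(r, -1)))) = Add(Rational(63, 4), Mul(-54, Pow(r, -1))))
Mul(380, Function('Z')(Function('f')(6))) = Mul(380, Add(Rational(63, 4), Mul(-54, Pow(Mul(4, Pow(6, 2)), -1)))) = Mul(380, Add(Rational(63, 4), Mul(-54, Pow(Mul(4, 36), -1)))) = Mul(380, Add(Rational(63, 4), Mul(-54, Pow(144, -1)))) = Mul(380, Add(Rational(63, 4), Mul(-54, Rational(1, 144)))) = Mul(380, Add(Rational(63, 4), Rational(-3, 8))) = Mul(380, Rational(123, 8)) = Rational(11685, 2)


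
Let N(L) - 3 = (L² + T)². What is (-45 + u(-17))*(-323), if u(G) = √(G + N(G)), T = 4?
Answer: 14535 - 323*√85835 ≈ -80096.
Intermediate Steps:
N(L) = 3 + (4 + L²)² (N(L) = 3 + (L² + 4)² = 3 + (4 + L²)²)
u(G) = √(3 + G + (4 + G²)²) (u(G) = √(G + (3 + (4 + G²)²)) = √(3 + G + (4 + G²)²))
(-45 + u(-17))*(-323) = (-45 + √(3 - 17 + (4 + (-17)²)²))*(-323) = (-45 + √(3 - 17 + (4 + 289)²))*(-323) = (-45 + √(3 - 17 + 293²))*(-323) = (-45 + √(3 - 17 + 85849))*(-323) = (-45 + √85835)*(-323) = 14535 - 323*√85835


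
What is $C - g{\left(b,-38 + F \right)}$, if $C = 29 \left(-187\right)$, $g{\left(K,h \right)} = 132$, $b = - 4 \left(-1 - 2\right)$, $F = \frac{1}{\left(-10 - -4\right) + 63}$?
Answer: $-5555$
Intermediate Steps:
$F = \frac{1}{57}$ ($F = \frac{1}{\left(-10 + 4\right) + 63} = \frac{1}{-6 + 63} = \frac{1}{57} \approx 0.017544$)
$b = 12$ ($b = \left(-4\right) \left(-3\right) = 12$)
$C = -5423$
$C - g{\left(b,-38 + F \right)} = -5423 - 132 = -5555$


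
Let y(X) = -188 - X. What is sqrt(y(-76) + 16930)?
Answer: sqrt(16818) ≈ 129.68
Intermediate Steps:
sqrt(y(-76) + 16930) = sqrt((-188 - 1*(-76)) + 16930) = sqrt((-188 + 76) + 16930) = sqrt(-112 + 16930) = sqrt(16818)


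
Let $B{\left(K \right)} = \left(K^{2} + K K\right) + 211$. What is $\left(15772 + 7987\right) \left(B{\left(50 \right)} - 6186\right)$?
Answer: $-23165025$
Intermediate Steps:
$B{\left(K \right)} = 211 + 2 K^{2}$ ($B{\left(K \right)} = \left(K^{2} + K^{2}\right) + 211 = 2 K^{2} + 211 = 211 + 2 K^{2}$)
$\left(15772 + 7987\right) \left(B{\left(50 \right)} - 6186\right) = \left(15772 + 7987\right) \left(\left(211 + 2 \cdot 50^{2}\right) - 6186\right) = 23759 \left(\left(211 + 2 \cdot 2500\right) - 6186\right) = 23759 \left(\left(211 + 5000\right) - 6186\right) = 23759 \left(5211 - 6186\right) = 23759 \left(-975\right) = -23165025$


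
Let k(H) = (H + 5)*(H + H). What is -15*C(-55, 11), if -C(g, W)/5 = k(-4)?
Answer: -600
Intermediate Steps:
k(H) = 2*H*(5 + H) (k(H) = (5 + H)*(2*H) = 2*H*(5 + H))
C(g, W) = 40 (C(g, W) = -10*(-4)*(5 - 4) = -10*(-4) = -5*(-8) = 40)
-15*C(-55, 11) = -15*40 = -600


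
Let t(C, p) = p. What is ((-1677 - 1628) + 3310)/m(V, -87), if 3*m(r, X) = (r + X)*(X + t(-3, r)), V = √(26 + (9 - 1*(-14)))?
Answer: 3/1280 ≈ 0.0023438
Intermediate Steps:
V = 7 (V = √(26 + (9 + 14)) = √(26 + 23) = √49 = 7)
m(r, X) = (X + r)²/3 (m(r, X) = ((r + X)*(X + r))/3 = ((X + r)*(X + r))/3 = (X + r)²/3)
((-1677 - 1628) + 3310)/m(V, -87) = ((-1677 - 1628) + 3310)/((⅓)*(-87)² + (⅓)*7² + (⅔)*(-87)*7) = (-3305 + 3310)/((⅓)*7569 + (⅓)*49 - 406) = 5/(2523 + 49/3 - 406) = 5/(6400/3) = 5*(3/6400) = 3/1280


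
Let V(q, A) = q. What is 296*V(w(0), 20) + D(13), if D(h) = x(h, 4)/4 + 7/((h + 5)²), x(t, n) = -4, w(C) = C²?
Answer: -317/324 ≈ -0.97840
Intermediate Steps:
D(h) = -1 + 7/(5 + h)² (D(h) = -4/4 + 7/((h + 5)²) = -4*¼ + 7/((5 + h)²) = -1 + 7/(5 + h)²)
296*V(w(0), 20) + D(13) = 296*0² + (-1 + 7/(5 + 13)²) = 296*0 + (-1 + 7/18²) = 0 + (-1 + 7*(1/324)) = 0 + (-1 + 7/324) = 0 - 317/324 = -317/324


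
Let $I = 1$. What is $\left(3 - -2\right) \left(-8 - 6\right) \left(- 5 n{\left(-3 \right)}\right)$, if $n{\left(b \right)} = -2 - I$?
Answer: $-1050$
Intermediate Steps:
$n{\left(b \right)} = -3$ ($n{\left(b \right)} = -2 - 1 = -3$)
$\left(3 - -2\right) \left(-8 - 6\right) \left(- 5 n{\left(-3 \right)}\right) = \left(3 - -2\right) \left(-8 - 6\right) \left(\left(-5\right) \left(-3\right)\right) = \left(3 + 2\right) \left(-14\right) 15 = 5 \left(-14\right) 15 = \left(-70\right) 15 = -1050$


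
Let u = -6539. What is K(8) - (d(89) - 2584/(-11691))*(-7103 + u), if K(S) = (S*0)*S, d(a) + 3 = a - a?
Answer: -443214938/11691 ≈ -37911.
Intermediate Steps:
d(a) = -3 (d(a) = -3 + (a - a) = -3 + 0 = -3)
K(S) = 0 (K(S) = 0*S = 0)
K(8) - (d(89) - 2584/(-11691))*(-7103 + u) = 0 - (-3 - 2584/(-11691))*(-7103 - 6539) = 0 - (-3 - 2584*(-1/11691))*(-13642) = 0 - (-3 + 2584/11691)*(-13642) = 0 - (-32489)*(-13642)/11691 = 0 - 1*443214938/11691 = 0 - 443214938/11691 = -443214938/11691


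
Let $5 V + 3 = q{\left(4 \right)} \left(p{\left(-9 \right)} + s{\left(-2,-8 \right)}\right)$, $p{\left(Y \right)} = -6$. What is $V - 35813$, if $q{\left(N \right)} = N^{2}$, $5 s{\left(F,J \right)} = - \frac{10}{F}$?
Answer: $- \frac{179148}{5} \approx -35830.0$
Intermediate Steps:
$s{\left(F,J \right)} = - \frac{2}{F}$ ($s{\left(F,J \right)} = \frac{\left(-10\right) \frac{1}{F}}{5} = - \frac{2}{F}$)
$V = - \frac{83}{5}$ ($V = - \frac{3}{5} + \frac{4^{2} \left(-6 - \frac{2}{-2}\right)}{5} = - \frac{3}{5} + \frac{16 \left(-6 - -1\right)}{5} = - \frac{3}{5} + \frac{16 \left(-6 + 1\right)}{5} = - \frac{3}{5} + \frac{16 \left(-5\right)}{5} = - \frac{3}{5} + \frac{1}{5} \left(-80\right) = - \frac{3}{5} - 16 = - \frac{83}{5} \approx -16.6$)
$V - 35813 = - \frac{83}{5} - 35813 = - \frac{179148}{5}$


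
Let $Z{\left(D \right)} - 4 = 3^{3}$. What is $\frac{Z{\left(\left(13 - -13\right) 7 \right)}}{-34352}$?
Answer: $- \frac{31}{34352} \approx -0.00090242$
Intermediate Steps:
$Z{\left(D \right)} = 31$ ($Z{\left(D \right)} = 4 + 3^{3} = 4 + 27 = 31$)
$\frac{Z{\left(\left(13 - -13\right) 7 \right)}}{-34352} = \frac{31}{-34352} = 31 \left(- \frac{1}{34352}\right) = - \frac{31}{34352}$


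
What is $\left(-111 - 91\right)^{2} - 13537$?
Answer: $27267$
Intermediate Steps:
$\left(-111 - 91\right)^{2} - 13537 = \left(-202\right)^{2} - 13537 = 40804 - 13537 = 27267$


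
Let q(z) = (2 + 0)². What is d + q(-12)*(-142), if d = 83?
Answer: -485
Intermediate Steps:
q(z) = 4 (q(z) = 2² = 4)
d + q(-12)*(-142) = 83 + 4*(-142) = 83 - 568 = -485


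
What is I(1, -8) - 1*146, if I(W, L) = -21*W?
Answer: -167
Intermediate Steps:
I(1, -8) - 1*146 = -21*1 - 1*146 = -21 - 146 = -167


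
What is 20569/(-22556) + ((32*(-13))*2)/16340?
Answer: -88716013/92141260 ≈ -0.96283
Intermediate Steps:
20569/(-22556) + ((32*(-13))*2)/16340 = 20569*(-1/22556) - 416*2*(1/16340) = -20569/22556 - 832*1/16340 = -20569/22556 - 208/4085 = -88716013/92141260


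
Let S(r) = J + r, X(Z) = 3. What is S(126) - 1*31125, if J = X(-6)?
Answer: -30996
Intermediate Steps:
J = 3
S(r) = 3 + r
S(126) - 1*31125 = (3 + 126) - 1*31125 = 129 - 31125 = -30996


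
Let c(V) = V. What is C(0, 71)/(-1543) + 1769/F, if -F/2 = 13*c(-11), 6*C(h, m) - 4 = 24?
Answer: 8184697/1323894 ≈ 6.1823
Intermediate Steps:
C(h, m) = 14/3 (C(h, m) = ⅔ + (⅙)*24 = ⅔ + 4 = 14/3)
F = 286 (F = -26*(-11) = -2*(-143) = 286)
C(0, 71)/(-1543) + 1769/F = (14/3)/(-1543) + 1769/286 = (14/3)*(-1/1543) + 1769*(1/286) = -14/4629 + 1769/286 = 8184697/1323894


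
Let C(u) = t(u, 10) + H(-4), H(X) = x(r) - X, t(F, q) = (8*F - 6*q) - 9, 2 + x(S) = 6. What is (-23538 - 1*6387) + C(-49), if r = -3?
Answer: -30378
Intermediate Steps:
x(S) = 4 (x(S) = -2 + 6 = 4)
t(F, q) = -9 - 6*q + 8*F (t(F, q) = (-6*q + 8*F) - 9 = -9 - 6*q + 8*F)
H(X) = 4 - X
C(u) = -61 + 8*u (C(u) = (-9 - 6*10 + 8*u) + (4 - 1*(-4)) = (-9 - 60 + 8*u) + (4 + 4) = (-69 + 8*u) + 8 = -61 + 8*u)
(-23538 - 1*6387) + C(-49) = (-23538 - 1*6387) + (-61 + 8*(-49)) = (-23538 - 6387) + (-61 - 392) = -29925 - 453 = -30378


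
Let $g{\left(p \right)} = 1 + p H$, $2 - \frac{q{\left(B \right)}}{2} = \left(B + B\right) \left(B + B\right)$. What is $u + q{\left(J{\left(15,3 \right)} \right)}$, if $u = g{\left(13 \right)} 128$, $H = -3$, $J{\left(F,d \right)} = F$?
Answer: $-6660$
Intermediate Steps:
$q{\left(B \right)} = 4 - 8 B^{2}$ ($q{\left(B \right)} = 4 - 2 \left(B + B\right) \left(B + B\right) = 4 - 2 \cdot 2 B 2 B = 4 - 2 \cdot 4 B^{2} = 4 - 8 B^{2}$)
$g{\left(p \right)} = 1 - 3 p$ ($g{\left(p \right)} = 1 + p \left(-3\right) = 1 - 3 p$)
$u = -4864$ ($u = \left(1 - 39\right) 128 = \left(-38\right) 128 = -4864$)
$u + q{\left(J{\left(15,3 \right)} \right)} = -4864 + \left(4 - 8 \cdot 15^{2}\right) = -4864 + \left(4 - 1800\right) = -4864 - 1796 = -6660$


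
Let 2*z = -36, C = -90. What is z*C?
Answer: 1620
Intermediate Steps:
z = -18 (z = (½)*(-36) = -18)
z*C = -18*(-90) = 1620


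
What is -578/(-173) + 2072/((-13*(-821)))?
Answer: 6527450/1846429 ≈ 3.5352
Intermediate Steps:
-578/(-173) + 2072/((-13*(-821))) = -578*(-1/173) + 2072/10673 = 578/173 + 2072*(1/10673) = 578/173 + 2072/10673 = 6527450/1846429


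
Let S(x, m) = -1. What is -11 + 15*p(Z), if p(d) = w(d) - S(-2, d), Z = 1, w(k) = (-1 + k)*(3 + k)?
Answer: 4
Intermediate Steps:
p(d) = -2 + d**2 + 2*d (p(d) = (-3 + d**2 + 2*d) - 1*(-1) = (-3 + d**2 + 2*d) + 1 = -2 + d**2 + 2*d)
-11 + 15*p(Z) = -11 + 15*(-2 + 1**2 + 2*1) = -11 + 15*(-2 + 1 + 2) = -11 + 15*1 = -11 + 15 = 4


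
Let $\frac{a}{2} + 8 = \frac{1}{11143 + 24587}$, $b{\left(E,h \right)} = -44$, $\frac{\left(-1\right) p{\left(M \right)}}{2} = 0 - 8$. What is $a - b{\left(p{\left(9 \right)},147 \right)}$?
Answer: $\frac{500221}{17865} \approx 28.0$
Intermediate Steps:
$p{\left(M \right)} = 16$ ($p{\left(M \right)} = - 2 \left(0 - 8\right) = \left(-2\right) \left(-8\right) = 16$)
$a = - \frac{285839}{17865}$ ($a = -16 + \frac{2}{11143 + 24587} = -16 + \frac{2}{35730} = -16 + 2 \cdot \frac{1}{35730} = -16 + \frac{1}{17865} = - \frac{285839}{17865} \approx -16.0$)
$a - b{\left(p{\left(9 \right)},147 \right)} = - \frac{285839}{17865} - -44 = - \frac{285839}{17865} + 44 = \frac{500221}{17865}$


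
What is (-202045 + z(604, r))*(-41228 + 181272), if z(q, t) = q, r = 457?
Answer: -28210603404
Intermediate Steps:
(-202045 + z(604, r))*(-41228 + 181272) = (-202045 + 604)*(-41228 + 181272) = -201441*140044 = -28210603404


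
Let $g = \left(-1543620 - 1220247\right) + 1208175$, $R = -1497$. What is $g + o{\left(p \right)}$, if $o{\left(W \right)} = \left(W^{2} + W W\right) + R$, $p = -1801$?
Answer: $4930013$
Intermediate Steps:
$o{\left(W \right)} = -1497 + 2 W^{2}$ ($o{\left(W \right)} = \left(W^{2} + W W\right) - 1497 = \left(W^{2} + W^{2}\right) - 1497 = 2 W^{2} - 1497 = -1497 + 2 W^{2}$)
$g = -1555692$ ($g = -2763867 + 1208175 = -1555692$)
$g + o{\left(p \right)} = -1555692 - \left(1497 - 2 \left(-1801\right)^{2}\right) = -1555692 + \left(-1497 + 2 \cdot 3243601\right) = -1555692 + \left(-1497 + 6487202\right) = -1555692 + 6485705 = 4930013$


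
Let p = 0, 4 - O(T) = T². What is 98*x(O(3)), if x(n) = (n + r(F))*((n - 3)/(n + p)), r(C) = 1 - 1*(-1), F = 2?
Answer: -2352/5 ≈ -470.40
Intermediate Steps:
O(T) = 4 - T²
r(C) = 2 (r(C) = 1 + 1 = 2)
x(n) = (-3 + n)*(2 + n)/n (x(n) = (n + 2)*((n - 3)/(n + 0)) = (2 + n)*((-3 + n)/n) = (-3 + n)*(2 + n)/n)
98*x(O(3)) = 98*(-1 + (4 - 1*3²) - 6/(4 - 1*3²)) = 98*(-1 + (4 - 1*9) - 6/(4 - 1*9)) = 98*(-1 + (4 - 9) - 6/(4 - 9)) = 98*(-1 - 5 - 6/(-5)) = 98*(-1 - 5 - 6*(-⅕)) = 98*(-1 - 5 + 6/5) = 98*(-24/5) = -2352/5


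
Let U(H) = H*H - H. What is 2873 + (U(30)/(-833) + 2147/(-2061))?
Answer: 4928822228/1716813 ≈ 2870.9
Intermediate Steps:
U(H) = H**2 - H
2873 + (U(30)/(-833) + 2147/(-2061)) = 2873 + ((30*(-1 + 30))/(-833) + 2147/(-2061)) = 2873 + ((30*29)*(-1/833) + 2147*(-1/2061)) = 2873 + (870*(-1/833) - 2147/2061) = 2873 + (-870/833 - 2147/2061) = 2873 - 3581521/1716813 = 4928822228/1716813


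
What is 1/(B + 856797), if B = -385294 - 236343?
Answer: 1/235160 ≈ 4.2524e-6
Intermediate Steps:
B = -621637
1/(B + 856797) = 1/(-621637 + 856797) = 1/235160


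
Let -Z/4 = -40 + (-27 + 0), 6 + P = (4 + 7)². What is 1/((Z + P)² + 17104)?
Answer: 1/163793 ≈ 6.1053e-6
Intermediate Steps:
P = 115 (P = -6 + (4 + 7)² = -6 + 11² = -6 + 121 = 115)
Z = 268 (Z = -4*(-40 + (-27 + 0)) = -4*(-40 - 27) = -4*(-67) = 268)
1/((Z + P)² + 17104) = 1/((268 + 115)² + 17104) = 1/(383² + 17104) = 1/(146689 + 17104) = 1/163793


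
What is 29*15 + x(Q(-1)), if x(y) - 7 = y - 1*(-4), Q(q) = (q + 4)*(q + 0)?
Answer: 443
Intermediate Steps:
Q(q) = q*(4 + q) (Q(q) = (4 + q)*q = q*(4 + q))
x(y) = 11 + y (x(y) = 7 + (y - 1*(-4)) = 7 + (y + 4) = 7 + (4 + y) = 11 + y)
29*15 + x(Q(-1)) = 29*15 + (11 - (4 - 1)) = 435 + (11 - 1*3) = 435 + (11 - 3) = 435 + 8 = 443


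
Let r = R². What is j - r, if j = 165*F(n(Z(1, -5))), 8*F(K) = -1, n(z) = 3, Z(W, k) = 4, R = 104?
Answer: -86693/8 ≈ -10837.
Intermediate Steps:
F(K) = -⅛ (F(K) = (⅛)*(-1) = -⅛)
r = 10816 (r = 104² = 10816)
j = -165/8 (j = 165*(-⅛) = -165/8 ≈ -20.625)
j - r = -165/8 - 1*10816 = -165/8 - 10816 = -86693/8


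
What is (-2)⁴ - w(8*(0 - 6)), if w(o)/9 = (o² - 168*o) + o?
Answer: -92864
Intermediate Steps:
w(o) = -1503*o + 9*o² (w(o) = 9*((o² - 168*o) + o) = 9*(o² - 167*o) = -1503*o + 9*o²)
(-2)⁴ - w(8*(0 - 6)) = (-2)⁴ - 9*8*(0 - 6)*(-167 + 8*(0 - 6)) = 16 - 9*8*(-6)*(-167 + 8*(-6)) = 16 - 9*(-48)*(-167 - 48) = 16 - 9*(-48)*(-215) = 16 - 1*92880 = 16 - 92880 = -92864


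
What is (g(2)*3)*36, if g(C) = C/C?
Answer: 108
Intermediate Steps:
g(C) = 1
(g(2)*3)*36 = (1*3)*36 = 3*36 = 108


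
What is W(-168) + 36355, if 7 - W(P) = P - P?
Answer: 36362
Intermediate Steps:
W(P) = 7 (W(P) = 7 - (P - P) = 7 - 1*0 = 7 + 0 = 7)
W(-168) + 36355 = 7 + 36355 = 36362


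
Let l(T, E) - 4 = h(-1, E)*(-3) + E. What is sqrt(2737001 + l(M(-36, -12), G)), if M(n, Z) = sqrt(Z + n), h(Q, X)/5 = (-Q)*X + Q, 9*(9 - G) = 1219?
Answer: 2*sqrt(6162278)/3 ≈ 1654.9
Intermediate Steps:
G = -1138/9 (G = 9 - 1/9*1219 = 9 - 1219/9 = -1138/9 ≈ -126.44)
h(Q, X) = 5*Q - 5*Q*X (h(Q, X) = 5*((-Q)*X + Q) = 5*(-Q*X + Q) = 5*(Q - Q*X) = 5*Q - 5*Q*X)
l(T, E) = 19 - 14*E (l(T, E) = 4 + ((5*(-1)*(1 - E))*(-3) + E) = 4 + ((-5 + 5*E)*(-3) + E) = 4 + ((15 - 15*E) + E) = 4 + (15 - 14*E) = 19 - 14*E)
sqrt(2737001 + l(M(-36, -12), G)) = sqrt(2737001 + (19 - 14*(-1138/9))) = sqrt(2737001 + (19 + 15932/9)) = sqrt(2737001 + 16103/9) = sqrt(24649112/9) = 2*sqrt(6162278)/3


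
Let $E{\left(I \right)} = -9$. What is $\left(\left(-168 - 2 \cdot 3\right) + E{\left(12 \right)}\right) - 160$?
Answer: $-343$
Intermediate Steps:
$\left(\left(-168 - 2 \cdot 3\right) + E{\left(12 \right)}\right) - 160 = \left(\left(-168 - 2 \cdot 3\right) - 9\right) - 160 = \left(\left(-168 - 6\right) - 9\right) - 160 = \left(-174 - 9\right) - 160 = -183 - 160 = -343$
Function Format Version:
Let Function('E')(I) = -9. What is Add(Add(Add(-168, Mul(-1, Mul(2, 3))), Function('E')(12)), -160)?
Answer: -343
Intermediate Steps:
Add(Add(Add(-168, Mul(-1, Mul(2, 3))), Function('E')(12)), -160) = Add(Add(Add(-168, Mul(-1, Mul(2, 3))), -9), -160) = Add(Add(Add(-168, Mul(-1, 6)), -9), -160) = Add(Add(Add(-168, -6), -9), -160) = Add(Add(-174, -9), -160) = Add(-183, -160) = -343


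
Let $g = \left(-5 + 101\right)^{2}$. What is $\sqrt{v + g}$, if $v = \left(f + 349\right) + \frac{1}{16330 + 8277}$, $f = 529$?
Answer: $\frac{\sqrt{6111961932813}}{24607} \approx 100.47$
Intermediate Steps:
$v = \frac{21604947}{24607}$ ($v = \left(529 + 349\right) + \frac{1}{16330 + 8277} = 878 + \frac{1}{24607} = \frac{21604947}{24607} \approx 878.0$)
$g = 9216$ ($g = 96^{2} = 9216$)
$\sqrt{v + g} = \sqrt{\frac{21604947}{24607} + 9216} = \sqrt{\frac{248383059}{24607}} = \frac{\sqrt{6111961932813}}{24607}$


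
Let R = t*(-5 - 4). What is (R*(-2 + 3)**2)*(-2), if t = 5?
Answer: 90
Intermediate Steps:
R = -45 (R = 5*(-5 - 4) = 5*(-9) = -45)
(R*(-2 + 3)**2)*(-2) = -45*(-2 + 3)**2*(-2) = -45*1**2*(-2) = -45*1*(-2) = -45*(-2) = 90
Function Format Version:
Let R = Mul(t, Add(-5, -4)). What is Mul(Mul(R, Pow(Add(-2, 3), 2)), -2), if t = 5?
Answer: 90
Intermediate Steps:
R = -45 (R = Mul(5, Add(-5, -4)) = Mul(5, -9) = -45)
Mul(Mul(R, Pow(Add(-2, 3), 2)), -2) = Mul(Mul(-45, Pow(Add(-2, 3), 2)), -2) = Mul(Mul(-45, Pow(1, 2)), -2) = Mul(Mul(-45, 1), -2) = Mul(-45, -2) = 90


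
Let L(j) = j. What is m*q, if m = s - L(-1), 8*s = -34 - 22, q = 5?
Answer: -30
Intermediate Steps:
s = -7 (s = (-34 - 22)/8 = (1/8)*(-56) = -7)
m = -6 (m = -7 - 1*(-1) = -7 + 1 = -6)
m*q = -6*5 = -30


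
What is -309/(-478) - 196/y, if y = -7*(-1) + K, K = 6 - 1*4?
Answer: -90907/4302 ≈ -21.131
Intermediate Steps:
K = 2 (K = 6 - 4 = 2)
y = 9 (y = -7*(-1) + 2 = 7 + 2 = 9)
-309/(-478) - 196/y = -309/(-478) - 196/9 = -309*(-1/478) - 196*1/9 = 309/478 - 196/9 = -90907/4302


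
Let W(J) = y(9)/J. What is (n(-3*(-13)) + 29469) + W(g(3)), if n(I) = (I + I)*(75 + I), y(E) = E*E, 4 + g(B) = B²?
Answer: 191886/5 ≈ 38377.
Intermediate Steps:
g(B) = -4 + B²
y(E) = E²
W(J) = 81/J (W(J) = 9²/J = 81/J)
n(I) = 2*I*(75 + I) (n(I) = (2*I)*(75 + I) = 2*I*(75 + I))
(n(-3*(-13)) + 29469) + W(g(3)) = (2*(-3*(-13))*(75 - 3*(-13)) + 29469) + 81/(-4 + 3²) = (2*39*(75 + 39) + 29469) + 81/(-4 + 9) = (2*39*114 + 29469) + 81/5 = (8892 + 29469) + 81*(⅕) = 38361 + 81/5 = 191886/5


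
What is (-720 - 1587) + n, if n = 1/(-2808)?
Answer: -6478057/2808 ≈ -2307.0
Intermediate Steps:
n = -1/2808 ≈ -0.00035613
(-720 - 1587) + n = (-720 - 1587) - 1/2808 = -2307 - 1/2808 = -6478057/2808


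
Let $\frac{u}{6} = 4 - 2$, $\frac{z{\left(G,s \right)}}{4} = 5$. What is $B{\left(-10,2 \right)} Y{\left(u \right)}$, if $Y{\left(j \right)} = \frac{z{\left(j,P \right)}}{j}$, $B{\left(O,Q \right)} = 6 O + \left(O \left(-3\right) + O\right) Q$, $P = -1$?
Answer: $- \frac{100}{3} \approx -33.333$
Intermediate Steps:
$z{\left(G,s \right)} = 20$ ($z{\left(G,s \right)} = 4 \cdot 5 = 20$)
$B{\left(O,Q \right)} = 6 O - 2 O Q$ ($B{\left(O,Q \right)} = 6 O + \left(- 3 O + O\right) Q = 6 O + - 2 O Q = 6 O - 2 O Q$)
$u = 12$ ($u = 6 \left(4 - 2\right) = 6 \cdot 2 = 12$)
$Y{\left(j \right)} = \frac{20}{j}$
$B{\left(-10,2 \right)} Y{\left(u \right)} = 2 \left(-10\right) \left(3 - 2\right) \frac{20}{12} = 2 \left(-10\right) \left(3 - 2\right) 20 \cdot \frac{1}{12} = 2 \left(-10\right) 1 \cdot \frac{5}{3} = \left(-20\right) \frac{5}{3} = - \frac{100}{3}$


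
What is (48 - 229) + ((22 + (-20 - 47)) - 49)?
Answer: -275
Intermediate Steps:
(48 - 229) + ((22 + (-20 - 47)) - 49) = -181 + ((22 - 67) - 49) = -181 + (-45 - 49) = -181 - 94 = -275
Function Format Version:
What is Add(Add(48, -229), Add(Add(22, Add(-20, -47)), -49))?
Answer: -275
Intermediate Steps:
Add(Add(48, -229), Add(Add(22, Add(-20, -47)), -49)) = Add(-181, Add(Add(22, -67), -49)) = Add(-181, Add(-45, -49)) = Add(-181, -94) = -275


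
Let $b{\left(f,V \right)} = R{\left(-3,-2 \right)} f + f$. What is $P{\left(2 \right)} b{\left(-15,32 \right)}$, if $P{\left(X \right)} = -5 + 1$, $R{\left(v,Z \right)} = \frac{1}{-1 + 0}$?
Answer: $0$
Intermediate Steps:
$R{\left(v,Z \right)} = -1$ ($R{\left(v,Z \right)} = \frac{1}{-1} = -1$)
$b{\left(f,V \right)} = 0$ ($b{\left(f,V \right)} = - f + f = 0$)
$P{\left(X \right)} = -4$
$P{\left(2 \right)} b{\left(-15,32 \right)} = \left(-4\right) 0 = 0$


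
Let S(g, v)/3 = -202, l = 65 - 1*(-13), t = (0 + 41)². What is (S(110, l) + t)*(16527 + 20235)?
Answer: 39519150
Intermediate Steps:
t = 1681 (t = 41² = 1681)
l = 78 (l = 65 + 13 = 78)
S(g, v) = -606 (S(g, v) = 3*(-202) = -606)
(S(110, l) + t)*(16527 + 20235) = (-606 + 1681)*(16527 + 20235) = 1075*36762 = 39519150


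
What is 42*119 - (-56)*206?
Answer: 16534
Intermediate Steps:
42*119 - (-56)*206 = 4998 - 1*(-11536) = 4998 + 11536 = 16534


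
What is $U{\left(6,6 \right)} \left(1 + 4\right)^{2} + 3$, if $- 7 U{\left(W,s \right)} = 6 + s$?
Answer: $- \frac{279}{7} \approx -39.857$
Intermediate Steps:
$U{\left(W,s \right)} = - \frac{6}{7} - \frac{s}{7}$ ($U{\left(W,s \right)} = - \frac{6 + s}{7} = - \frac{6}{7} - \frac{s}{7}$)
$U{\left(6,6 \right)} \left(1 + 4\right)^{2} + 3 = \left(- \frac{6}{7} - \frac{6}{7}\right) \left(1 + 4\right)^{2} + 3 = \left(- \frac{6}{7} - \frac{6}{7}\right) 5^{2} + 3 = \left(- \frac{12}{7}\right) 25 + 3 = - \frac{300}{7} + 3 = - \frac{279}{7}$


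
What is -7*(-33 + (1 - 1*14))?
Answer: 322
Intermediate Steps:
-7*(-33 + (1 - 1*14)) = -7*(-33 + (1 - 14)) = -7*(-33 - 13) = -7*(-46) = 322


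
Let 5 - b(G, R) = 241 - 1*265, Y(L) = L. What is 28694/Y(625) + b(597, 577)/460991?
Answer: 13227693879/288119375 ≈ 45.910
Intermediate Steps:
b(G, R) = 29 (b(G, R) = 5 - (241 - 1*265) = 5 - (241 - 265) = 5 - 1*(-24) = 5 + 24 = 29)
28694/Y(625) + b(597, 577)/460991 = 28694/625 + 29/460991 = 13227693879/288119375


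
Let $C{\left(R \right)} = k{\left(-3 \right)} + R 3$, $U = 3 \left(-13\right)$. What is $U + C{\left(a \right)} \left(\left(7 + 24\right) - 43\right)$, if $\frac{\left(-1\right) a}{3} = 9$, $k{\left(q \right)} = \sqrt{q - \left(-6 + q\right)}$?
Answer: $933 - 12 \sqrt{6} \approx 903.61$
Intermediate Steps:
$U = -39$
$k{\left(q \right)} = \sqrt{6}$
$a = -27$ ($a = \left(-3\right) 9 = -27$)
$C{\left(R \right)} = \sqrt{6} + 3 R$ ($C{\left(R \right)} = \sqrt{6} + R 3 = \sqrt{6} + 3 R$)
$U + C{\left(a \right)} \left(\left(7 + 24\right) - 43\right) = -39 + \left(\sqrt{6} + 3 \left(-27\right)\right) \left(\left(7 + 24\right) - 43\right) = -39 + \left(\sqrt{6} - 81\right) \left(31 - 43\right) = -39 + \left(-81 + \sqrt{6}\right) \left(-12\right) = -39 + \left(972 - 12 \sqrt{6}\right) = 933 - 12 \sqrt{6}$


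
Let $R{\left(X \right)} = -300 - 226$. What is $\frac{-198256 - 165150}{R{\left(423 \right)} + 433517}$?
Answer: $- \frac{363406}{432991} \approx -0.83929$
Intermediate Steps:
$R{\left(X \right)} = -526$ ($R{\left(X \right)} = -300 - 226 = -526$)
$\frac{-198256 - 165150}{R{\left(423 \right)} + 433517} = \frac{-198256 - 165150}{-526 + 433517} = - \frac{363406}{432991}$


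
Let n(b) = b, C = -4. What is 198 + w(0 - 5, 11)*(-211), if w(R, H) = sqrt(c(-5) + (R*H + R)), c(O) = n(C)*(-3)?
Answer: 198 - 844*I*sqrt(3) ≈ 198.0 - 1461.9*I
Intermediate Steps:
c(O) = 12 (c(O) = -4*(-3) = 12)
w(R, H) = sqrt(12 + R + H*R) (w(R, H) = sqrt(12 + (R*H + R)) = sqrt(12 + (H*R + R)) = sqrt(12 + (R + H*R)) = sqrt(12 + R + H*R))
198 + w(0 - 5, 11)*(-211) = 198 + sqrt(12 + (0 - 5) + 11*(0 - 5))*(-211) = 198 + sqrt(12 - 5 + 11*(-5))*(-211) = 198 + sqrt(12 - 5 - 55)*(-211) = 198 + sqrt(-48)*(-211) = 198 + (4*I*sqrt(3))*(-211) = 198 - 844*I*sqrt(3)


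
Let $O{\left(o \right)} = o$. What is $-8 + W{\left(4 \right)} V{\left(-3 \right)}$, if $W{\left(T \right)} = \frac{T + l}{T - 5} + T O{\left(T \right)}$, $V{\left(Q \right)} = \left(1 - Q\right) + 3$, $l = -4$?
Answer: $104$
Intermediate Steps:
$V{\left(Q \right)} = 4 - Q$
$W{\left(T \right)} = T^{2} + \frac{-4 + T}{-5 + T}$ ($W{\left(T \right)} = \frac{T - 4}{T - 5} + T T = \frac{-4 + T}{-5 + T} + T^{2} = T^{2} + \frac{-4 + T}{-5 + T}$)
$-8 + W{\left(4 \right)} V{\left(-3 \right)} = -8 + \frac{-4 + 4 + 4^{3} - 5 \cdot 4^{2}}{-5 + 4} \left(4 - -3\right) = -8 + \frac{-4 + 4 + 64 - 80}{-1} \left(4 + 3\right) = -8 + - (-4 + 4 + 64 - 80) 7 = -8 + \left(-1\right) \left(-16\right) 7 = -8 + 16 \cdot 7 = -8 + 112 = 104$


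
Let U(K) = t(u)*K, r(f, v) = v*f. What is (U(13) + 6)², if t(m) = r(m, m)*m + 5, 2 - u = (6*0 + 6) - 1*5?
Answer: 7056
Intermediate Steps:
r(f, v) = f*v
u = 1 (u = 2 - ((6*0 + 6) - 1*5) = 2 - ((0 + 6) - 5) = 2 - (6 - 5) = 2 - 1*1 = 2 - 1 = 1)
t(m) = 5 + m³ (t(m) = (m*m)*m + 5 = m²*m + 5 = m³ + 5 = 5 + m³)
U(K) = 6*K (U(K) = (5 + 1³)*K = (5 + 1)*K = 6*K)
(U(13) + 6)² = (6*13 + 6)² = (78 + 6)² = 84² = 7056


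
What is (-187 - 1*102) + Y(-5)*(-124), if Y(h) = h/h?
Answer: -413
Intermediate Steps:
Y(h) = 1
(-187 - 1*102) + Y(-5)*(-124) = (-187 - 1*102) + 1*(-124) = (-187 - 102) - 124 = -289 - 124 = -413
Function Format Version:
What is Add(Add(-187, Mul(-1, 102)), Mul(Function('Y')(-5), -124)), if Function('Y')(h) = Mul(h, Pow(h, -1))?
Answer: -413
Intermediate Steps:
Function('Y')(h) = 1
Add(Add(-187, Mul(-1, 102)), Mul(Function('Y')(-5), -124)) = Add(Add(-187, Mul(-1, 102)), Mul(1, -124)) = Add(Add(-187, -102), -124) = Add(-289, -124) = -413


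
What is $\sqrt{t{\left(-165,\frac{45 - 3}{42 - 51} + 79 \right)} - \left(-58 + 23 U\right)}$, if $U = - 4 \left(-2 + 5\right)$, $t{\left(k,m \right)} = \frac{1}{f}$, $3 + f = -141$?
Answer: $\frac{\sqrt{48095}}{12} \approx 18.275$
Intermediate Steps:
$f = -144$ ($f = -3 - 141 = -144$)
$t{\left(k,m \right)} = - \frac{1}{144}$ ($t{\left(k,m \right)} = \frac{1}{-144} = - \frac{1}{144}$)
$U = -12$ ($U = \left(-4\right) 3 = -12$)
$\sqrt{t{\left(-165,\frac{45 - 3}{42 - 51} + 79 \right)} - \left(-58 + 23 U\right)} = \sqrt{- \frac{1}{144} + \left(58 - -276\right)} = \sqrt{- \frac{1}{144} + \left(58 + 276\right)} = \sqrt{- \frac{1}{144} + 334} = \sqrt{\frac{48095}{144}} = \frac{\sqrt{48095}}{12}$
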